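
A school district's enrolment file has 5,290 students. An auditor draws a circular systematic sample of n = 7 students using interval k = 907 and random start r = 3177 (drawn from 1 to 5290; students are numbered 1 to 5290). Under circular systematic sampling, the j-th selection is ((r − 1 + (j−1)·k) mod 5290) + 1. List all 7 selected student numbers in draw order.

3177, 4084, 4991, 608, 1515, 2422, 3329

Selection 1: 3177
Selection 2: 3177 + 907 = 4084
Selection 3: 4084 + 907 = 4991
Selection 4: 4991 + 907 = 5898 → 5898 − 5290 = 608
Selection 5: 608 + 907 = 1515
Selection 6: 1515 + 907 = 2422
Selection 7: 2422 + 907 = 3329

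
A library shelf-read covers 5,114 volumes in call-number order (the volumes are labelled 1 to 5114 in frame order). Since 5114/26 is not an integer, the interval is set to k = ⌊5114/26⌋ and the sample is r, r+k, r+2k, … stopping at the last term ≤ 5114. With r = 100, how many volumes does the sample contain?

26

k = ⌊5114/26⌋ = 196
Achieved size = ⌊(5114 − 100)/196⌋ + 1 = ⌊5014/196⌋ + 1 = 25 + 1 = 26
(last selection: 100 + 25×196 = 5000 ≤ 5114; next would be 5196 > 5114)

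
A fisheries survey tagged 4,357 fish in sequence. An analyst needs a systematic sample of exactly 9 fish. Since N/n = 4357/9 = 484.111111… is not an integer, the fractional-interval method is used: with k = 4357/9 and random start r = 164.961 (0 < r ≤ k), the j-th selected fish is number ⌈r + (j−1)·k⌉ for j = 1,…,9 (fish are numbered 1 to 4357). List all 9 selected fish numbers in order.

165, 650, 1134, 1618, 2102, 2586, 3070, 3554, 4038

j=1: r + 0k = 164.961 → ⌈·⌉ = 165
j=2: r + 1k = 649.072111… → ⌈·⌉ = 650
j=3: r + 2k = 1133.183222… → ⌈·⌉ = 1134
j=4: r + 3k = 1617.294333… → ⌈·⌉ = 1618
j=5: r + 4k = 2101.405444… → ⌈·⌉ = 2102
j=6: r + 5k = 2585.516555… → ⌈·⌉ = 2586
j=7: r + 6k = 3069.627666… → ⌈·⌉ = 3070
j=8: r + 7k = 3553.738777… → ⌈·⌉ = 3554
j=9: r + 8k = 4037.849888… → ⌈·⌉ = 4038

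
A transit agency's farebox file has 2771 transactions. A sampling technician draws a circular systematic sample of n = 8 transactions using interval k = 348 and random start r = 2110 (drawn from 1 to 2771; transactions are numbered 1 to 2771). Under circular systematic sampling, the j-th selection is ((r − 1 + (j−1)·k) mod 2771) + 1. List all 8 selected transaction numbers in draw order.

2110, 2458, 35, 383, 731, 1079, 1427, 1775

Selection 1: 2110
Selection 2: 2110 + 348 = 2458
Selection 3: 2458 + 348 = 2806 → 2806 − 2771 = 35
Selection 4: 35 + 348 = 383
Selection 5: 383 + 348 = 731
Selection 6: 731 + 348 = 1079
Selection 7: 1079 + 348 = 1427
Selection 8: 1427 + 348 = 1775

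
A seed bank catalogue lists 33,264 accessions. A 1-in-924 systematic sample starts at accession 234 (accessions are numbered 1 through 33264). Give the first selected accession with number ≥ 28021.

k = 924
Steps past start: ⌈(28021 − 234)/924⌉ = ⌈27787/924⌉ = 31
Selected accession: 234 + 31×924 = 28878

28878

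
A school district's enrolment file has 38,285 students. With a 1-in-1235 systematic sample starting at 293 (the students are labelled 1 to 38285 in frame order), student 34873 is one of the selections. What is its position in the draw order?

29

k = 1235
position = (34873 − 293)/1235 + 1 = 34580/1235 + 1 = 28 + 1 = 29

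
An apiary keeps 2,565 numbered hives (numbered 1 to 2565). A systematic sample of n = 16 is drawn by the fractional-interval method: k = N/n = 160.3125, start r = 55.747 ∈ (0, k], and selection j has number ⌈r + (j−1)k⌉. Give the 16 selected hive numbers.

j=1: r + 0k = 55.747 → ⌈·⌉ = 56
j=2: r + 1k = 216.0595 → ⌈·⌉ = 217
j=3: r + 2k = 376.372 → ⌈·⌉ = 377
j=4: r + 3k = 536.6845 → ⌈·⌉ = 537
j=5: r + 4k = 696.997 → ⌈·⌉ = 697
j=6: r + 5k = 857.3095 → ⌈·⌉ = 858
j=7: r + 6k = 1017.622 → ⌈·⌉ = 1018
j=8: r + 7k = 1177.9345 → ⌈·⌉ = 1178
j=9: r + 8k = 1338.247 → ⌈·⌉ = 1339
j=10: r + 9k = 1498.5595 → ⌈·⌉ = 1499
j=11: r + 10k = 1658.872 → ⌈·⌉ = 1659
j=12: r + 11k = 1819.1845 → ⌈·⌉ = 1820
j=13: r + 12k = 1979.497 → ⌈·⌉ = 1980
j=14: r + 13k = 2139.8095 → ⌈·⌉ = 2140
j=15: r + 14k = 2300.122 → ⌈·⌉ = 2301
j=16: r + 15k = 2460.4345 → ⌈·⌉ = 2461

56, 217, 377, 537, 697, 858, 1018, 1178, 1339, 1499, 1659, 1820, 1980, 2140, 2301, 2461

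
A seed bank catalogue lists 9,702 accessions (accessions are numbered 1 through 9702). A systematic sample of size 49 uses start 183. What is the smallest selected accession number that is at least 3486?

k = 9702/49 = 198
Steps past start: ⌈(3486 − 183)/198⌉ = ⌈3303/198⌉ = 17
Selected accession: 183 + 17×198 = 3549

3549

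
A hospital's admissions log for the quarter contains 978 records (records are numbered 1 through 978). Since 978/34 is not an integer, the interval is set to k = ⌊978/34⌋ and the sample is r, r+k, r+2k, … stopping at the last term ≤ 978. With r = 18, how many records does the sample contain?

k = ⌊978/34⌋ = 28
Achieved size = ⌊(978 − 18)/28⌋ + 1 = ⌊960/28⌋ + 1 = 34 + 1 = 35
(last selection: 18 + 34×28 = 970 ≤ 978; next would be 998 > 978)

35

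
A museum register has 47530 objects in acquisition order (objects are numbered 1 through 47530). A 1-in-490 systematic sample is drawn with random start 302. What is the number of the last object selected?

k = 490
97th selection = r + (97−1)·k = 302 + 96×490 = 302 + 47040 = 47342

47342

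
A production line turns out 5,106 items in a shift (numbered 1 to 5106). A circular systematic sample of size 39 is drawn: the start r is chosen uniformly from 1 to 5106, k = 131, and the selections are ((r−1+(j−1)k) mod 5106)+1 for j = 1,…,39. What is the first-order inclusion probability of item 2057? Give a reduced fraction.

13/1702

For each position j, as r ranges over 1…5106 the j-th selection hits every item exactly once, so item 2057 is selected for exactly 39 of the 5106 starts.
Inclusion probability = 39/5106 = 13/1702.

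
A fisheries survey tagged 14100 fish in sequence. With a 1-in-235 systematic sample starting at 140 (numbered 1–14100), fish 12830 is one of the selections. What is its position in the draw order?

k = 235
position = (12830 − 140)/235 + 1 = 12690/235 + 1 = 54 + 1 = 55

55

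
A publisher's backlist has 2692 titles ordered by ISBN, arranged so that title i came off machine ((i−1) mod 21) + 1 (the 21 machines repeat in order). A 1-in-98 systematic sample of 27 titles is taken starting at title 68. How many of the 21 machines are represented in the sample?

Consecutive selections differ by k = 98, so their machine numbers differ by 98 mod 21 = 14.
gcd(98, 21) = 7, so the sample visits 21/7 = 3 distinct residues mod 21.
Start 68 is machine 5; the machines hit are 5, 12, 19.

3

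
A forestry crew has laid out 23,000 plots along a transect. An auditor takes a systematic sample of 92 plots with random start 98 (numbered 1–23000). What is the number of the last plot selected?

k = 23000/92 = 250
92nd selection = r + (92−1)·k = 98 + 91×250 = 98 + 22750 = 22848

22848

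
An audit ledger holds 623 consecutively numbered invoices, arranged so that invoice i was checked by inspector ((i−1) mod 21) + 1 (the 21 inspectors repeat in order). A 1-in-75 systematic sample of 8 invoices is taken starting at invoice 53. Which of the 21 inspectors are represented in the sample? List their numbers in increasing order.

Consecutive selections differ by k = 75, so their inspector numbers differ by 75 mod 21 = 12.
gcd(75, 21) = 3, so the sample visits 21/3 = 7 distinct residues mod 21.
Start 53 is inspector 11; the inspectors hit are 2, 5, 8, 11, 14, 17, 20.

2, 5, 8, 11, 14, 17, 20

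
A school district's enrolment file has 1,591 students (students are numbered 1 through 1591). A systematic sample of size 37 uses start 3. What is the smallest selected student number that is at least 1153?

k = 1591/37 = 43
Steps past start: ⌈(1153 − 3)/43⌉ = ⌈1150/43⌉ = 27
Selected student: 3 + 27×43 = 1164

1164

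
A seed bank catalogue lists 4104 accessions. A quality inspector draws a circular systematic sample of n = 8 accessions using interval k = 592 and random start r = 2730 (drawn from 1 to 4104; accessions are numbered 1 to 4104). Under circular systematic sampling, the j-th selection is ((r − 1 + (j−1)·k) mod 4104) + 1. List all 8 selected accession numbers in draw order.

2730, 3322, 3914, 402, 994, 1586, 2178, 2770

Selection 1: 2730
Selection 2: 2730 + 592 = 3322
Selection 3: 3322 + 592 = 3914
Selection 4: 3914 + 592 = 4506 → 4506 − 4104 = 402
Selection 5: 402 + 592 = 994
Selection 6: 994 + 592 = 1586
Selection 7: 1586 + 592 = 2178
Selection 8: 2178 + 592 = 2770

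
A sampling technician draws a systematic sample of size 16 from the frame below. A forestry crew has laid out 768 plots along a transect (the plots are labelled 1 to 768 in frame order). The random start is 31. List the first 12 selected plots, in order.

31, 79, 127, 175, 223, 271, 319, 367, 415, 463, 511, 559

k = N/n = 768/16 = 48
plot 1: 31
plot 2: 31 + 48 = 79
plot 3: 79 + 48 = 127
plot 4: 127 + 48 = 175
plot 5: 175 + 48 = 223
plot 6: 223 + 48 = 271
plot 7: 271 + 48 = 319
plot 8: 319 + 48 = 367
plot 9: 367 + 48 = 415
plot 10: 415 + 48 = 463
plot 11: 463 + 48 = 511
plot 12: 511 + 48 = 559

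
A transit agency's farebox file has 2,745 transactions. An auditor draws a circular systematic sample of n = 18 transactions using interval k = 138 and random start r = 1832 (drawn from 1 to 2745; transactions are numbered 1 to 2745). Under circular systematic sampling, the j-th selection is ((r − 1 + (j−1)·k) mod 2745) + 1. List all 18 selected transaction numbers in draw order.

Selection 1: 1832
Selection 2: 1832 + 138 = 1970
Selection 3: 1970 + 138 = 2108
Selection 4: 2108 + 138 = 2246
Selection 5: 2246 + 138 = 2384
Selection 6: 2384 + 138 = 2522
Selection 7: 2522 + 138 = 2660
Selection 8: 2660 + 138 = 2798 → 2798 − 2745 = 53
Selection 9: 53 + 138 = 191
Selection 10: 191 + 138 = 329
Selection 11: 329 + 138 = 467
Selection 12: 467 + 138 = 605
Selection 13: 605 + 138 = 743
Selection 14: 743 + 138 = 881
Selection 15: 881 + 138 = 1019
Selection 16: 1019 + 138 = 1157
Selection 17: 1157 + 138 = 1295
Selection 18: 1295 + 138 = 1433

1832, 1970, 2108, 2246, 2384, 2522, 2660, 53, 191, 329, 467, 605, 743, 881, 1019, 1157, 1295, 1433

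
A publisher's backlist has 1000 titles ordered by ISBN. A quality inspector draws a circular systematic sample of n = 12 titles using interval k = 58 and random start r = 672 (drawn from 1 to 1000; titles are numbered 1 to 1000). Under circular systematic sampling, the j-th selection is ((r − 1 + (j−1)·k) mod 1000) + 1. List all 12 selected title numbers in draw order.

Selection 1: 672
Selection 2: 672 + 58 = 730
Selection 3: 730 + 58 = 788
Selection 4: 788 + 58 = 846
Selection 5: 846 + 58 = 904
Selection 6: 904 + 58 = 962
Selection 7: 962 + 58 = 1020 → 1020 − 1000 = 20
Selection 8: 20 + 58 = 78
Selection 9: 78 + 58 = 136
Selection 10: 136 + 58 = 194
Selection 11: 194 + 58 = 252
Selection 12: 252 + 58 = 310

672, 730, 788, 846, 904, 962, 20, 78, 136, 194, 252, 310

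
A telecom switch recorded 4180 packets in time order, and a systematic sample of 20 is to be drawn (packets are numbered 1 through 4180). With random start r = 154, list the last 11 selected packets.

2035, 2244, 2453, 2662, 2871, 3080, 3289, 3498, 3707, 3916, 4125

k = N/n = 4180/20 = 209
10th selection = 154 + 9×209 = 2035
11th: 2035 + 209 = 2244
12th: 2244 + 209 = 2453
13th: 2453 + 209 = 2662
14th: 2662 + 209 = 2871
15th: 2871 + 209 = 3080
16th: 3080 + 209 = 3289
17th: 3289 + 209 = 3498
18th: 3498 + 209 = 3707
19th: 3707 + 209 = 3916
20th: 3916 + 209 = 4125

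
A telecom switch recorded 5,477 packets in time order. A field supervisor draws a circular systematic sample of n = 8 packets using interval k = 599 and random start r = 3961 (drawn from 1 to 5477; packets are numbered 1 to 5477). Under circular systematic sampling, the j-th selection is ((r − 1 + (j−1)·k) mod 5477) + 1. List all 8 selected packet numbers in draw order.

Selection 1: 3961
Selection 2: 3961 + 599 = 4560
Selection 3: 4560 + 599 = 5159
Selection 4: 5159 + 599 = 5758 → 5758 − 5477 = 281
Selection 5: 281 + 599 = 880
Selection 6: 880 + 599 = 1479
Selection 7: 1479 + 599 = 2078
Selection 8: 2078 + 599 = 2677

3961, 4560, 5159, 281, 880, 1479, 2078, 2677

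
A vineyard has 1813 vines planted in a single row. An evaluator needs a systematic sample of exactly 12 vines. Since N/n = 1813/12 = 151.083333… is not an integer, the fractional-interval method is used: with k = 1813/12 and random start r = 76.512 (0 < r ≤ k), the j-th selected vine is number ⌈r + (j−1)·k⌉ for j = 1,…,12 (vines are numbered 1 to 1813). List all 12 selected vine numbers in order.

77, 228, 379, 530, 681, 832, 984, 1135, 1286, 1437, 1588, 1739

j=1: r + 0k = 76.512 → ⌈·⌉ = 77
j=2: r + 1k = 227.595333… → ⌈·⌉ = 228
j=3: r + 2k = 378.678666… → ⌈·⌉ = 379
j=4: r + 3k = 529.762 → ⌈·⌉ = 530
j=5: r + 4k = 680.845333… → ⌈·⌉ = 681
j=6: r + 5k = 831.928666… → ⌈·⌉ = 832
j=7: r + 6k = 983.012 → ⌈·⌉ = 984
j=8: r + 7k = 1134.095333… → ⌈·⌉ = 1135
j=9: r + 8k = 1285.178666… → ⌈·⌉ = 1286
j=10: r + 9k = 1436.262 → ⌈·⌉ = 1437
j=11: r + 10k = 1587.345333… → ⌈·⌉ = 1588
j=12: r + 11k = 1738.428666… → ⌈·⌉ = 1739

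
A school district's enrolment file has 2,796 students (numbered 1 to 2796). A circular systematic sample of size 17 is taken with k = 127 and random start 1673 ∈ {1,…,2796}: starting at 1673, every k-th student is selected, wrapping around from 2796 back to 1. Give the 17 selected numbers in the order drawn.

Selection 1: 1673
Selection 2: 1673 + 127 = 1800
Selection 3: 1800 + 127 = 1927
Selection 4: 1927 + 127 = 2054
Selection 5: 2054 + 127 = 2181
Selection 6: 2181 + 127 = 2308
Selection 7: 2308 + 127 = 2435
Selection 8: 2435 + 127 = 2562
Selection 9: 2562 + 127 = 2689
Selection 10: 2689 + 127 = 2816 → 2816 − 2796 = 20
Selection 11: 20 + 127 = 147
Selection 12: 147 + 127 = 274
Selection 13: 274 + 127 = 401
Selection 14: 401 + 127 = 528
Selection 15: 528 + 127 = 655
Selection 16: 655 + 127 = 782
Selection 17: 782 + 127 = 909

1673, 1800, 1927, 2054, 2181, 2308, 2435, 2562, 2689, 20, 147, 274, 401, 528, 655, 782, 909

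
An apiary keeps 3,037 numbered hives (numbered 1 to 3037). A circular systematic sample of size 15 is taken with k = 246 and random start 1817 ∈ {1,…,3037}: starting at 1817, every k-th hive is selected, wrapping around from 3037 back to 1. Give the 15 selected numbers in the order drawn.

Selection 1: 1817
Selection 2: 1817 + 246 = 2063
Selection 3: 2063 + 246 = 2309
Selection 4: 2309 + 246 = 2555
Selection 5: 2555 + 246 = 2801
Selection 6: 2801 + 246 = 3047 → 3047 − 3037 = 10
Selection 7: 10 + 246 = 256
Selection 8: 256 + 246 = 502
Selection 9: 502 + 246 = 748
Selection 10: 748 + 246 = 994
Selection 11: 994 + 246 = 1240
Selection 12: 1240 + 246 = 1486
Selection 13: 1486 + 246 = 1732
Selection 14: 1732 + 246 = 1978
Selection 15: 1978 + 246 = 2224

1817, 2063, 2309, 2555, 2801, 10, 256, 502, 748, 994, 1240, 1486, 1732, 1978, 2224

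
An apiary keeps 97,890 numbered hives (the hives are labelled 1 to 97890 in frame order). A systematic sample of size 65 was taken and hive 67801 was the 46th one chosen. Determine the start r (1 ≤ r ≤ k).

k = 97890/65 = 1506
r = 67801 − (46−1)×1506 = 67801 − 67770 = 31

31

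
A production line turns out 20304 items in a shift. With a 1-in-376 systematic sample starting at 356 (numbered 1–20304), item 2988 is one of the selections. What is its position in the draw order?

k = 376
position = (2988 − 356)/376 + 1 = 2632/376 + 1 = 7 + 1 = 8

8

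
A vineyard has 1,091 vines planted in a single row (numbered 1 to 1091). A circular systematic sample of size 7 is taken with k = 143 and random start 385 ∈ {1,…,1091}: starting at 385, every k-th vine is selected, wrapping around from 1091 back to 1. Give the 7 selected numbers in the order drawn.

Selection 1: 385
Selection 2: 385 + 143 = 528
Selection 3: 528 + 143 = 671
Selection 4: 671 + 143 = 814
Selection 5: 814 + 143 = 957
Selection 6: 957 + 143 = 1100 → 1100 − 1091 = 9
Selection 7: 9 + 143 = 152

385, 528, 671, 814, 957, 9, 152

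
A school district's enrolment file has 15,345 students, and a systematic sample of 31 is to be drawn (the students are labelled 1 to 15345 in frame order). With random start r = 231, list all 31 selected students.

k = N/n = 15345/31 = 495
student 1: 231
student 2: 231 + 495 = 726
student 3: 726 + 495 = 1221
student 4: 1221 + 495 = 1716
student 5: 1716 + 495 = 2211
student 6: 2211 + 495 = 2706
student 7: 2706 + 495 = 3201
student 8: 3201 + 495 = 3696
student 9: 3696 + 495 = 4191
student 10: 4191 + 495 = 4686
student 11: 4686 + 495 = 5181
student 12: 5181 + 495 = 5676
student 13: 5676 + 495 = 6171
student 14: 6171 + 495 = 6666
student 15: 6666 + 495 = 7161
student 16: 7161 + 495 = 7656
student 17: 7656 + 495 = 8151
student 18: 8151 + 495 = 8646
student 19: 8646 + 495 = 9141
student 20: 9141 + 495 = 9636
student 21: 9636 + 495 = 10131
student 22: 10131 + 495 = 10626
student 23: 10626 + 495 = 11121
student 24: 11121 + 495 = 11616
student 25: 11616 + 495 = 12111
student 26: 12111 + 495 = 12606
student 27: 12606 + 495 = 13101
student 28: 13101 + 495 = 13596
student 29: 13596 + 495 = 14091
student 30: 14091 + 495 = 14586
student 31: 14586 + 495 = 15081

231, 726, 1221, 1716, 2211, 2706, 3201, 3696, 4191, 4686, 5181, 5676, 6171, 6666, 7161, 7656, 8151, 8646, 9141, 9636, 10131, 10626, 11121, 11616, 12111, 12606, 13101, 13596, 14091, 14586, 15081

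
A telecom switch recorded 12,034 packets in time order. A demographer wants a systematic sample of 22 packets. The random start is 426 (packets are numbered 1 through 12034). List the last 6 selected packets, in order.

k = N/n = 12034/22 = 547
17th selection = 426 + 16×547 = 9178
18th: 9178 + 547 = 9725
19th: 9725 + 547 = 10272
20th: 10272 + 547 = 10819
21st: 10819 + 547 = 11366
22nd: 11366 + 547 = 11913

9178, 9725, 10272, 10819, 11366, 11913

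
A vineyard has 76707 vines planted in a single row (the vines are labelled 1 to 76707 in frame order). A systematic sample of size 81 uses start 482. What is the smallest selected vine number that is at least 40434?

k = 76707/81 = 947
Steps past start: ⌈(40434 − 482)/947⌉ = ⌈39952/947⌉ = 43
Selected vine: 482 + 43×947 = 41203

41203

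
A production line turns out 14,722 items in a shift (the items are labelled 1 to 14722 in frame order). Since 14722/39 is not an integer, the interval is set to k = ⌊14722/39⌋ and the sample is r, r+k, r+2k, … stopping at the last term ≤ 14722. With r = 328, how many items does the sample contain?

k = ⌊14722/39⌋ = 377
Achieved size = ⌊(14722 − 328)/377⌋ + 1 = ⌊14394/377⌋ + 1 = 38 + 1 = 39
(last selection: 328 + 38×377 = 14654 ≤ 14722; next would be 15031 > 14722)

39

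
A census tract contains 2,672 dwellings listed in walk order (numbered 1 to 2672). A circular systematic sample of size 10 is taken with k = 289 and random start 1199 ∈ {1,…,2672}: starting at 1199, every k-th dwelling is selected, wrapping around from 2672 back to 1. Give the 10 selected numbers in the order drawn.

1199, 1488, 1777, 2066, 2355, 2644, 261, 550, 839, 1128

Selection 1: 1199
Selection 2: 1199 + 289 = 1488
Selection 3: 1488 + 289 = 1777
Selection 4: 1777 + 289 = 2066
Selection 5: 2066 + 289 = 2355
Selection 6: 2355 + 289 = 2644
Selection 7: 2644 + 289 = 2933 → 2933 − 2672 = 261
Selection 8: 261 + 289 = 550
Selection 9: 550 + 289 = 839
Selection 10: 839 + 289 = 1128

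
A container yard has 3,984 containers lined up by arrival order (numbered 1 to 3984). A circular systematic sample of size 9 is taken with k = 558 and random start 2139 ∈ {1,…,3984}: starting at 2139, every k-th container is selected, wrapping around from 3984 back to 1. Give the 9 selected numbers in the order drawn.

Selection 1: 2139
Selection 2: 2139 + 558 = 2697
Selection 3: 2697 + 558 = 3255
Selection 4: 3255 + 558 = 3813
Selection 5: 3813 + 558 = 4371 → 4371 − 3984 = 387
Selection 6: 387 + 558 = 945
Selection 7: 945 + 558 = 1503
Selection 8: 1503 + 558 = 2061
Selection 9: 2061 + 558 = 2619

2139, 2697, 3255, 3813, 387, 945, 1503, 2061, 2619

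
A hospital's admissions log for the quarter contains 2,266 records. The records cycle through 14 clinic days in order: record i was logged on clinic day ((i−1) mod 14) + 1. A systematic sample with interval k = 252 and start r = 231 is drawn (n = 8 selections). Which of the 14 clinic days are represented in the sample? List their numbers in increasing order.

Consecutive selections differ by k = 252, so their clinic day numbers differ by 252 mod 14 = 0.
gcd(252, 14) = 14, so the sample visits 14/14 = 1 distinct residues mod 14.
Start 231 is clinic day 7; the clinic days hit are 7.

7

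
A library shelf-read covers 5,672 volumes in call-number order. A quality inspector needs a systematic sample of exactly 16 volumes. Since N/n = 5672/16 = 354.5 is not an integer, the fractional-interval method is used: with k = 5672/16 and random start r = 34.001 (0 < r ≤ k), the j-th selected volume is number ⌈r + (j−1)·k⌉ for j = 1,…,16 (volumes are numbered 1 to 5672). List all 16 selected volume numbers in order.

j=1: r + 0k = 34.001 → ⌈·⌉ = 35
j=2: r + 1k = 388.501 → ⌈·⌉ = 389
j=3: r + 2k = 743.001 → ⌈·⌉ = 744
j=4: r + 3k = 1097.501 → ⌈·⌉ = 1098
j=5: r + 4k = 1452.001 → ⌈·⌉ = 1453
j=6: r + 5k = 1806.501 → ⌈·⌉ = 1807
j=7: r + 6k = 2161.001 → ⌈·⌉ = 2162
j=8: r + 7k = 2515.501 → ⌈·⌉ = 2516
j=9: r + 8k = 2870.001 → ⌈·⌉ = 2871
j=10: r + 9k = 3224.501 → ⌈·⌉ = 3225
j=11: r + 10k = 3579.001 → ⌈·⌉ = 3580
j=12: r + 11k = 3933.501 → ⌈·⌉ = 3934
j=13: r + 12k = 4288.001 → ⌈·⌉ = 4289
j=14: r + 13k = 4642.501 → ⌈·⌉ = 4643
j=15: r + 14k = 4997.001 → ⌈·⌉ = 4998
j=16: r + 15k = 5351.501 → ⌈·⌉ = 5352

35, 389, 744, 1098, 1453, 1807, 2162, 2516, 2871, 3225, 3580, 3934, 4289, 4643, 4998, 5352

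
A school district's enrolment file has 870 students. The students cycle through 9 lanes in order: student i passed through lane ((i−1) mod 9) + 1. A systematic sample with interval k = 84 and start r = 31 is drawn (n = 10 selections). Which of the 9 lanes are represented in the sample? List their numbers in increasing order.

Consecutive selections differ by k = 84, so their lane numbers differ by 84 mod 9 = 3.
gcd(84, 9) = 3, so the sample visits 9/3 = 3 distinct residues mod 9.
Start 31 is lane 4; the lanes hit are 1, 4, 7.

1, 4, 7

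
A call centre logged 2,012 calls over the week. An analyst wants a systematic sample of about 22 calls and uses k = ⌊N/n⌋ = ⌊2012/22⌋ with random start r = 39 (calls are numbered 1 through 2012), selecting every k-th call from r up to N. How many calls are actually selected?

22

k = ⌊2012/22⌋ = 91
Achieved size = ⌊(2012 − 39)/91⌋ + 1 = ⌊1973/91⌋ + 1 = 21 + 1 = 22
(last selection: 39 + 21×91 = 1950 ≤ 2012; next would be 2041 > 2012)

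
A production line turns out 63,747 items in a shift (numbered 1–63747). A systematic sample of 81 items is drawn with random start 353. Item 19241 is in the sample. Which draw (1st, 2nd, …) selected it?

k = 63747/81 = 787
position = (19241 − 353)/787 + 1 = 18888/787 + 1 = 24 + 1 = 25

25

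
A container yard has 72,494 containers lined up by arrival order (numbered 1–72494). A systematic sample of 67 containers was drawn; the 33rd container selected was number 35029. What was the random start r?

k = 72494/67 = 1082
r = 35029 − (33−1)×1082 = 35029 − 34624 = 405

405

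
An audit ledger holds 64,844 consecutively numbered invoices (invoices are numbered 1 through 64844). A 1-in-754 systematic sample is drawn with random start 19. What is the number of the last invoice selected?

k = 754
86th selection = r + (86−1)·k = 19 + 85×754 = 19 + 64090 = 64109

64109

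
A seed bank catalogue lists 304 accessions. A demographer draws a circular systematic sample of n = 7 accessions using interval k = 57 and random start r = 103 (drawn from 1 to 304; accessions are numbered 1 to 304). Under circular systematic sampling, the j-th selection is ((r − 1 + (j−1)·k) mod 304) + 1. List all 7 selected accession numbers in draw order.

103, 160, 217, 274, 27, 84, 141

Selection 1: 103
Selection 2: 103 + 57 = 160
Selection 3: 160 + 57 = 217
Selection 4: 217 + 57 = 274
Selection 5: 274 + 57 = 331 → 331 − 304 = 27
Selection 6: 27 + 57 = 84
Selection 7: 84 + 57 = 141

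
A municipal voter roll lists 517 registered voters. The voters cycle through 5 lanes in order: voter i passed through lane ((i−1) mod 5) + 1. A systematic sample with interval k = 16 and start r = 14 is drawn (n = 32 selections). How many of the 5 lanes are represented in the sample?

5

Consecutive selections differ by k = 16, so their lane numbers differ by 16 mod 5 = 1.
gcd(16, 5) = 1, so the sample visits 5/1 = 5 distinct residues mod 5.
Start 14 is lane 4; the lanes hit are 1, 2, 3, 4, 5.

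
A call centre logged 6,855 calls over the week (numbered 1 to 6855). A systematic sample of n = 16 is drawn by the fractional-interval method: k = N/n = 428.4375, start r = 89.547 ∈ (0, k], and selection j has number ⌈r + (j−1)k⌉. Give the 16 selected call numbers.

j=1: r + 0k = 89.547 → ⌈·⌉ = 90
j=2: r + 1k = 517.9845 → ⌈·⌉ = 518
j=3: r + 2k = 946.422 → ⌈·⌉ = 947
j=4: r + 3k = 1374.8595 → ⌈·⌉ = 1375
j=5: r + 4k = 1803.297 → ⌈·⌉ = 1804
j=6: r + 5k = 2231.7345 → ⌈·⌉ = 2232
j=7: r + 6k = 2660.172 → ⌈·⌉ = 2661
j=8: r + 7k = 3088.6095 → ⌈·⌉ = 3089
j=9: r + 8k = 3517.047 → ⌈·⌉ = 3518
j=10: r + 9k = 3945.4845 → ⌈·⌉ = 3946
j=11: r + 10k = 4373.922 → ⌈·⌉ = 4374
j=12: r + 11k = 4802.3595 → ⌈·⌉ = 4803
j=13: r + 12k = 5230.797 → ⌈·⌉ = 5231
j=14: r + 13k = 5659.2345 → ⌈·⌉ = 5660
j=15: r + 14k = 6087.672 → ⌈·⌉ = 6088
j=16: r + 15k = 6516.1095 → ⌈·⌉ = 6517

90, 518, 947, 1375, 1804, 2232, 2661, 3089, 3518, 3946, 4374, 4803, 5231, 5660, 6088, 6517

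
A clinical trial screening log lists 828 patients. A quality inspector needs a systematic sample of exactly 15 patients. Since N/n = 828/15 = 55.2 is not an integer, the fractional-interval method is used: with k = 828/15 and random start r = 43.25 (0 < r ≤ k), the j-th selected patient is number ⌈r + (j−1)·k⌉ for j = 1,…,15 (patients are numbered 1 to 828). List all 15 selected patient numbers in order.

j=1: r + 0k = 43.25 → ⌈·⌉ = 44
j=2: r + 1k = 98.45 → ⌈·⌉ = 99
j=3: r + 2k = 153.65 → ⌈·⌉ = 154
j=4: r + 3k = 208.85 → ⌈·⌉ = 209
j=5: r + 4k = 264.05 → ⌈·⌉ = 265
j=6: r + 5k = 319.25 → ⌈·⌉ = 320
j=7: r + 6k = 374.45 → ⌈·⌉ = 375
j=8: r + 7k = 429.65 → ⌈·⌉ = 430
j=9: r + 8k = 484.85 → ⌈·⌉ = 485
j=10: r + 9k = 540.05 → ⌈·⌉ = 541
j=11: r + 10k = 595.25 → ⌈·⌉ = 596
j=12: r + 11k = 650.45 → ⌈·⌉ = 651
j=13: r + 12k = 705.65 → ⌈·⌉ = 706
j=14: r + 13k = 760.85 → ⌈·⌉ = 761
j=15: r + 14k = 816.05 → ⌈·⌉ = 817

44, 99, 154, 209, 265, 320, 375, 430, 485, 541, 596, 651, 706, 761, 817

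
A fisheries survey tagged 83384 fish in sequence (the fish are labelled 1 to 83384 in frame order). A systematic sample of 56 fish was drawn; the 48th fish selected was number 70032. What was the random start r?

k = 83384/56 = 1489
r = 70032 − (48−1)×1489 = 70032 − 69983 = 49

49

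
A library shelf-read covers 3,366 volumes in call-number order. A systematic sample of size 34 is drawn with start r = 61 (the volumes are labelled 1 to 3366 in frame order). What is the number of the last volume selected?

k = 3366/34 = 99
34th selection = r + (34−1)·k = 61 + 33×99 = 61 + 3267 = 3328

3328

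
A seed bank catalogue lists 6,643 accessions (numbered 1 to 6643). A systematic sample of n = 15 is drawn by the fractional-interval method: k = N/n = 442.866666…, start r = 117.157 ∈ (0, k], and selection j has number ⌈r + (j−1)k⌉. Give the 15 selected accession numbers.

j=1: r + 0k = 117.157 → ⌈·⌉ = 118
j=2: r + 1k = 560.023666… → ⌈·⌉ = 561
j=3: r + 2k = 1002.890333… → ⌈·⌉ = 1003
j=4: r + 3k = 1445.757 → ⌈·⌉ = 1446
j=5: r + 4k = 1888.623666… → ⌈·⌉ = 1889
j=6: r + 5k = 2331.490333… → ⌈·⌉ = 2332
j=7: r + 6k = 2774.357 → ⌈·⌉ = 2775
j=8: r + 7k = 3217.223666… → ⌈·⌉ = 3218
j=9: r + 8k = 3660.090333… → ⌈·⌉ = 3661
j=10: r + 9k = 4102.957 → ⌈·⌉ = 4103
j=11: r + 10k = 4545.823666… → ⌈·⌉ = 4546
j=12: r + 11k = 4988.690333… → ⌈·⌉ = 4989
j=13: r + 12k = 5431.557 → ⌈·⌉ = 5432
j=14: r + 13k = 5874.423666… → ⌈·⌉ = 5875
j=15: r + 14k = 6317.290333… → ⌈·⌉ = 6318

118, 561, 1003, 1446, 1889, 2332, 2775, 3218, 3661, 4103, 4546, 4989, 5432, 5875, 6318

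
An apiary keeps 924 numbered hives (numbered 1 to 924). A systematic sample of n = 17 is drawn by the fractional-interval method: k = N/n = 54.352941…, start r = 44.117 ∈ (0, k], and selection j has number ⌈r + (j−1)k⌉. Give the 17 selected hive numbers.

45, 99, 153, 208, 262, 316, 371, 425, 479, 534, 588, 642, 697, 751, 806, 860, 914

j=1: r + 0k = 44.117 → ⌈·⌉ = 45
j=2: r + 1k = 98.469941… → ⌈·⌉ = 99
j=3: r + 2k = 152.822882… → ⌈·⌉ = 153
j=4: r + 3k = 207.175823… → ⌈·⌉ = 208
j=5: r + 4k = 261.528764… → ⌈·⌉ = 262
j=6: r + 5k = 315.881705… → ⌈·⌉ = 316
j=7: r + 6k = 370.234647… → ⌈·⌉ = 371
j=8: r + 7k = 424.587588… → ⌈·⌉ = 425
j=9: r + 8k = 478.940529… → ⌈·⌉ = 479
j=10: r + 9k = 533.293470… → ⌈·⌉ = 534
j=11: r + 10k = 587.646411… → ⌈·⌉ = 588
j=12: r + 11k = 641.999352… → ⌈·⌉ = 642
j=13: r + 12k = 696.352294… → ⌈·⌉ = 697
j=14: r + 13k = 750.705235… → ⌈·⌉ = 751
j=15: r + 14k = 805.058176… → ⌈·⌉ = 806
j=16: r + 15k = 859.411117… → ⌈·⌉ = 860
j=17: r + 16k = 913.764058… → ⌈·⌉ = 914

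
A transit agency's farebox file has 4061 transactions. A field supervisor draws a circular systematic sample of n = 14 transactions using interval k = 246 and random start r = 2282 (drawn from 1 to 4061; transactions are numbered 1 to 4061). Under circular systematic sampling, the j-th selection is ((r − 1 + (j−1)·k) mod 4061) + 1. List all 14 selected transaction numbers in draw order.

2282, 2528, 2774, 3020, 3266, 3512, 3758, 4004, 189, 435, 681, 927, 1173, 1419

Selection 1: 2282
Selection 2: 2282 + 246 = 2528
Selection 3: 2528 + 246 = 2774
Selection 4: 2774 + 246 = 3020
Selection 5: 3020 + 246 = 3266
Selection 6: 3266 + 246 = 3512
Selection 7: 3512 + 246 = 3758
Selection 8: 3758 + 246 = 4004
Selection 9: 4004 + 246 = 4250 → 4250 − 4061 = 189
Selection 10: 189 + 246 = 435
Selection 11: 435 + 246 = 681
Selection 12: 681 + 246 = 927
Selection 13: 927 + 246 = 1173
Selection 14: 1173 + 246 = 1419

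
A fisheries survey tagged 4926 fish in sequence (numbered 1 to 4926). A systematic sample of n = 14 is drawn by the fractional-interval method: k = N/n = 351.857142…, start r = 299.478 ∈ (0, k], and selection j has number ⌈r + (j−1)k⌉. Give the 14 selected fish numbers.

300, 652, 1004, 1356, 1707, 2059, 2411, 2763, 3115, 3467, 3819, 4170, 4522, 4874

j=1: r + 0k = 299.478 → ⌈·⌉ = 300
j=2: r + 1k = 651.335142… → ⌈·⌉ = 652
j=3: r + 2k = 1003.192285… → ⌈·⌉ = 1004
j=4: r + 3k = 1355.049428… → ⌈·⌉ = 1356
j=5: r + 4k = 1706.906571… → ⌈·⌉ = 1707
j=6: r + 5k = 2058.763714… → ⌈·⌉ = 2059
j=7: r + 6k = 2410.620857… → ⌈·⌉ = 2411
j=8: r + 7k = 2762.478 → ⌈·⌉ = 2763
j=9: r + 8k = 3114.335142… → ⌈·⌉ = 3115
j=10: r + 9k = 3466.192285… → ⌈·⌉ = 3467
j=11: r + 10k = 3818.049428… → ⌈·⌉ = 3819
j=12: r + 11k = 4169.906571… → ⌈·⌉ = 4170
j=13: r + 12k = 4521.763714… → ⌈·⌉ = 4522
j=14: r + 13k = 4873.620857… → ⌈·⌉ = 4874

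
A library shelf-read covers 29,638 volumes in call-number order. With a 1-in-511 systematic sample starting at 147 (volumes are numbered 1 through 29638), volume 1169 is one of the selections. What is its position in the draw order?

k = 511
position = (1169 − 147)/511 + 1 = 1022/511 + 1 = 2 + 1 = 3

3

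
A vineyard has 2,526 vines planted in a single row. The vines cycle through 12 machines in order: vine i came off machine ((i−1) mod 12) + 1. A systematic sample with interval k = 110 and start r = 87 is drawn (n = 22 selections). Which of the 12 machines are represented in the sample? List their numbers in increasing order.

Consecutive selections differ by k = 110, so their machine numbers differ by 110 mod 12 = 2.
gcd(110, 12) = 2, so the sample visits 12/2 = 6 distinct residues mod 12.
Start 87 is machine 3; the machines hit are 1, 3, 5, 7, 9, 11.

1, 3, 5, 7, 9, 11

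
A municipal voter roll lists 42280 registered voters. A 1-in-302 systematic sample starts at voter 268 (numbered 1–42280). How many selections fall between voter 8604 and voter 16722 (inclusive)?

27

k = 302
First selection ≥ 8604: 268 + ⌈(8604−268)/302⌉·302 = 268 + 28×302 = 8724
Last selection ≤ 16722: 268 + ⌊(16722−268)/302⌋·302 = 268 + 54×302 = 16576
Count = 54 − 28 + 1 = 27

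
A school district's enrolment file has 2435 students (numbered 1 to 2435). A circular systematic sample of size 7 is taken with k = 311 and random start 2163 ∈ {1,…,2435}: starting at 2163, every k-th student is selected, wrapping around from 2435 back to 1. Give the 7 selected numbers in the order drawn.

2163, 39, 350, 661, 972, 1283, 1594

Selection 1: 2163
Selection 2: 2163 + 311 = 2474 → 2474 − 2435 = 39
Selection 3: 39 + 311 = 350
Selection 4: 350 + 311 = 661
Selection 5: 661 + 311 = 972
Selection 6: 972 + 311 = 1283
Selection 7: 1283 + 311 = 1594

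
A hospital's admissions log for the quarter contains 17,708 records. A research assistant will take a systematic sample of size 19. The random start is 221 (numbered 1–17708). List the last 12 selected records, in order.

k = N/n = 17708/19 = 932
8th selection = 221 + 7×932 = 6745
9th: 6745 + 932 = 7677
10th: 7677 + 932 = 8609
11th: 8609 + 932 = 9541
12th: 9541 + 932 = 10473
13th: 10473 + 932 = 11405
14th: 11405 + 932 = 12337
15th: 12337 + 932 = 13269
16th: 13269 + 932 = 14201
17th: 14201 + 932 = 15133
18th: 15133 + 932 = 16065
19th: 16065 + 932 = 16997

6745, 7677, 8609, 9541, 10473, 11405, 12337, 13269, 14201, 15133, 16065, 16997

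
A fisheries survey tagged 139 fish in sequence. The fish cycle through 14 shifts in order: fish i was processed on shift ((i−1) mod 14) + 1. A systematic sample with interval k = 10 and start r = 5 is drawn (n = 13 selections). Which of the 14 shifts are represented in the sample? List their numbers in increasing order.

1, 3, 5, 7, 9, 11, 13

Consecutive selections differ by k = 10, so their shift numbers differ by 10 mod 14 = 10.
gcd(10, 14) = 2, so the sample visits 14/2 = 7 distinct residues mod 14.
Start 5 is shift 5; the shifts hit are 1, 3, 5, 7, 9, 11, 13.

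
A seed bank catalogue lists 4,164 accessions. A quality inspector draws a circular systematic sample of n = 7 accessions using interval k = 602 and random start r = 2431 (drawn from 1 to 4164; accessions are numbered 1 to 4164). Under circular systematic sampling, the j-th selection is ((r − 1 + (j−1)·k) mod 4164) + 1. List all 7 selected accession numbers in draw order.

Selection 1: 2431
Selection 2: 2431 + 602 = 3033
Selection 3: 3033 + 602 = 3635
Selection 4: 3635 + 602 = 4237 → 4237 − 4164 = 73
Selection 5: 73 + 602 = 675
Selection 6: 675 + 602 = 1277
Selection 7: 1277 + 602 = 1879

2431, 3033, 3635, 73, 675, 1277, 1879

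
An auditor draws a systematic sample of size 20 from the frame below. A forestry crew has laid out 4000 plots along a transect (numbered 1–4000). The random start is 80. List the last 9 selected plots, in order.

k = N/n = 4000/20 = 200
12th selection = 80 + 11×200 = 2280
13th: 2280 + 200 = 2480
14th: 2480 + 200 = 2680
15th: 2680 + 200 = 2880
16th: 2880 + 200 = 3080
17th: 3080 + 200 = 3280
18th: 3280 + 200 = 3480
19th: 3480 + 200 = 3680
20th: 3680 + 200 = 3880

2280, 2480, 2680, 2880, 3080, 3280, 3480, 3680, 3880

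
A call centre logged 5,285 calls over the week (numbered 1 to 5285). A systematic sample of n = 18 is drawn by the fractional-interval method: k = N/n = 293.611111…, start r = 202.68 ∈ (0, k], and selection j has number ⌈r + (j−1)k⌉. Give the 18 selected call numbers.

203, 497, 790, 1084, 1378, 1671, 1965, 2258, 2552, 2846, 3139, 3433, 3727, 4020, 4314, 4607, 4901, 5195

j=1: r + 0k = 202.68 → ⌈·⌉ = 203
j=2: r + 1k = 496.291111… → ⌈·⌉ = 497
j=3: r + 2k = 789.902222… → ⌈·⌉ = 790
j=4: r + 3k = 1083.513333… → ⌈·⌉ = 1084
j=5: r + 4k = 1377.124444… → ⌈·⌉ = 1378
j=6: r + 5k = 1670.735555… → ⌈·⌉ = 1671
j=7: r + 6k = 1964.346666… → ⌈·⌉ = 1965
j=8: r + 7k = 2257.957777… → ⌈·⌉ = 2258
j=9: r + 8k = 2551.568888… → ⌈·⌉ = 2552
j=10: r + 9k = 2845.18 → ⌈·⌉ = 2846
j=11: r + 10k = 3138.791111… → ⌈·⌉ = 3139
j=12: r + 11k = 3432.402222… → ⌈·⌉ = 3433
j=13: r + 12k = 3726.013333… → ⌈·⌉ = 3727
j=14: r + 13k = 4019.624444… → ⌈·⌉ = 4020
j=15: r + 14k = 4313.235555… → ⌈·⌉ = 4314
j=16: r + 15k = 4606.846666… → ⌈·⌉ = 4607
j=17: r + 16k = 4900.457777… → ⌈·⌉ = 4901
j=18: r + 17k = 5194.068888… → ⌈·⌉ = 5195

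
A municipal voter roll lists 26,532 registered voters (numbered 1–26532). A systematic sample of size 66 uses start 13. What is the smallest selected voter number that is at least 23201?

23329

k = 26532/66 = 402
Steps past start: ⌈(23201 − 13)/402⌉ = ⌈23188/402⌉ = 58
Selected voter: 13 + 58×402 = 23329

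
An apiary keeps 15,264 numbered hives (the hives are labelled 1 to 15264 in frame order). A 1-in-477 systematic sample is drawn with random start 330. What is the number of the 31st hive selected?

k = 477
31st selection = r + (31−1)·k = 330 + 30×477 = 330 + 14310 = 14640

14640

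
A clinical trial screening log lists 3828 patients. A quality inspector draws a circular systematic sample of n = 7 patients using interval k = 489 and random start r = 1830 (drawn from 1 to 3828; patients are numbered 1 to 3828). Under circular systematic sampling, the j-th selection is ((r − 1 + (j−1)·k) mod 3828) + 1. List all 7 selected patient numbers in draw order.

1830, 2319, 2808, 3297, 3786, 447, 936

Selection 1: 1830
Selection 2: 1830 + 489 = 2319
Selection 3: 2319 + 489 = 2808
Selection 4: 2808 + 489 = 3297
Selection 5: 3297 + 489 = 3786
Selection 6: 3786 + 489 = 4275 → 4275 − 3828 = 447
Selection 7: 447 + 489 = 936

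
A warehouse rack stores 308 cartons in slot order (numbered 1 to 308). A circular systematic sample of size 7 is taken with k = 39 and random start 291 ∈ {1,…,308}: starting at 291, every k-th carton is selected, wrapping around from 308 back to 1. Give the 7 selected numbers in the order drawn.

Selection 1: 291
Selection 2: 291 + 39 = 330 → 330 − 308 = 22
Selection 3: 22 + 39 = 61
Selection 4: 61 + 39 = 100
Selection 5: 100 + 39 = 139
Selection 6: 139 + 39 = 178
Selection 7: 178 + 39 = 217

291, 22, 61, 100, 139, 178, 217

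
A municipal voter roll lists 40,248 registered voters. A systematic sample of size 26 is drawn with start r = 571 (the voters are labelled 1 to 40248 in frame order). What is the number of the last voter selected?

k = 40248/26 = 1548
26th selection = r + (26−1)·k = 571 + 25×1548 = 571 + 38700 = 39271

39271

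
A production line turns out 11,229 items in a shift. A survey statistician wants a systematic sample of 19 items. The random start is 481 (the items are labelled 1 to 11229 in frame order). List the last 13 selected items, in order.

4027, 4618, 5209, 5800, 6391, 6982, 7573, 8164, 8755, 9346, 9937, 10528, 11119

k = N/n = 11229/19 = 591
7th selection = 481 + 6×591 = 4027
8th: 4027 + 591 = 4618
9th: 4618 + 591 = 5209
10th: 5209 + 591 = 5800
11th: 5800 + 591 = 6391
12th: 6391 + 591 = 6982
13th: 6982 + 591 = 7573
14th: 7573 + 591 = 8164
15th: 8164 + 591 = 8755
16th: 8755 + 591 = 9346
17th: 9346 + 591 = 9937
18th: 9937 + 591 = 10528
19th: 10528 + 591 = 11119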